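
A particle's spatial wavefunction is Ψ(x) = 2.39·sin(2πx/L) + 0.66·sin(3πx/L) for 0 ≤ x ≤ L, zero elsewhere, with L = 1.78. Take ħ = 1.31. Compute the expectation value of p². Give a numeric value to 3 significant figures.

p² Ψ = −ħ² d²Ψ/dx²; ⟨p²⟩ = −ħ² ∫ Ψ*·Ψ'' dx / ∫|Ψ|² dx.
d²/dx² sin(jπx/L) = −(jπ/L)²·sin(jπx/L); on 0 ≤ x ≤ L, ∫sin²(jπx/L) dx = L/2 and ∫sin(jπx/L)·sin(lπx/L) dx = 0 for j ≠ l, so only diagonal terms survive in ∫|Ψ|² and ∫Ψ·Ψ″; ∫Ψ·Ψ′ dx = [Ψ²/2] between the walls = 0.
State is unnormalized: ∫|Ψ|² dx = 5.4715, and ∫Ψ*·(−ħ² Ψ'') dx = 127.36, so ⟨p²⟩ = 127.36 / 5.4715.
⟨p²⟩ = 23.277.

23.3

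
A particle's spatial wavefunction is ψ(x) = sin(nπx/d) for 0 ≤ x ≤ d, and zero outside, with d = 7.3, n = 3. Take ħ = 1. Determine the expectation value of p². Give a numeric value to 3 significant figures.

1.67

p² ψ = −ħ² d²ψ/dx²; ⟨p²⟩ = −ħ² ∫ ψ*·ψ'' dx / ∫|ψ|² dx.
d/dx sin(nπx/d) = (nπ/d)·cos(nπx/d) and d²/dx² sin(nπx/d) = −(nπ/d)²·sin(nπx/d); on 0 ≤ x ≤ d, ∫sin²(nπx/d) dx = d/2 and ∫sin(nπx/d)·cos(nπx/d) dx = 0.
State is unnormalized: ∫|ψ|² dx = 3.6500, and ∫ψ*·(−ħ² ψ'') dx = 6.0840, so ⟨p²⟩ = 6.0840 / 3.6500.
⟨p²⟩ = 1.6669.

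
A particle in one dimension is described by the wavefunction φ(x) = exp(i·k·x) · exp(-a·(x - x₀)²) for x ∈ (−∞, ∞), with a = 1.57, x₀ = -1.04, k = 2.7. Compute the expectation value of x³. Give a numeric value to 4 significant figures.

⟨x³⟩ = ∫ x³·|φ|² dx / ∫|φ|² dx (integrals over the domain).
Gaussian moments (u = x − x₀): ∫u^(2j)·e^(−2au²) du = (2j−1)!!/(4a)^j · √(π/(2a)), odd powers integrate to 0; here √(π/(2a)) = 1.0003.
State is unnormalized: ∫|φ|² dx = 1.0003, and ∫φ*·x³·φ dx = -1.6221, so ⟨x³⟩ = -1.6221 / 1.0003.
⟨x³⟩ = -1.6217.

-1.622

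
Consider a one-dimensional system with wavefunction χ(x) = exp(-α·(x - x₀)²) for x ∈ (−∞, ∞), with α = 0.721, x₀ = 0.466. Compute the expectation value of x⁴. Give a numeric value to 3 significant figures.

0.860

⟨x⁴⟩ = ∫ x⁴·|χ|² dx / ∫|χ|² dx (integrals over the domain).
Gaussian moments (u = x − x₀): ∫u^(2j)·e^(−2αu²) du = (2j−1)!!/(4α)^j · √(π/(2α)), odd powers integrate to 0; here √(π/(2α)) = 1.4760.
State is unnormalized: ∫|χ|² dx = 1.4760, and ∫χ*·x⁴·χ dx = 1.2688, so ⟨x⁴⟩ = 1.2688 / 1.4760.
⟨x⁴⟩ = 0.85962.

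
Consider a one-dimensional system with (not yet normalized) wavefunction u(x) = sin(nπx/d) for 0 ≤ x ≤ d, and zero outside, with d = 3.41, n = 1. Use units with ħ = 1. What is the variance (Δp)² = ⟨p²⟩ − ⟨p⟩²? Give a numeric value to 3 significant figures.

Compute ⟨p⟩ and ⟨p²⟩ separately; (Δp)² = ⟨p²⟩ − ⟨p⟩².
d/dx sin(nπx/d) = (nπ/d)·cos(nπx/d) and d²/dx² sin(nπx/d) = −(nπ/d)²·sin(nπx/d); on 0 ≤ x ≤ d, ∫sin²(nπx/d) dx = d/2 and ∫sin(nπx/d)·cos(nπx/d) dx = 0.
Normalization: ∫|u|² dx = 1.7050.
⟨p⟩ = 0.0000 and ⟨p²⟩ = 0.84877.
(Δp)² = 0.84877 − (0.0000)² = 0.84877.

0.849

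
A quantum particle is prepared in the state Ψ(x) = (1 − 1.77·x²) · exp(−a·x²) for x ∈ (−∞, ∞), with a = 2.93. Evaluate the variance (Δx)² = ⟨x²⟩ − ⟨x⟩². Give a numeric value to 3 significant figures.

0.0485

Compute ⟨x⟩ and ⟨x²⟩ separately, then (Δx)² = ⟨x²⟩ − ⟨x⟩².
Expand each integrand as polynomial × e^(−2ax²) and use ∫x^(2j)·e^(−2ax²) dx = (2j−1)!!/(4a)^j · √(π/(2a)), odd powers → 0; here √(π/(2a)) = 0.73219.
Normalization: ∫|Ψ|² dx = 0.56114.
⟨x⟩ = 0.0000 and ⟨x²⟩ = 0.048540.
(Δx)² = 0.048540 − (0.0000)² = 0.048540.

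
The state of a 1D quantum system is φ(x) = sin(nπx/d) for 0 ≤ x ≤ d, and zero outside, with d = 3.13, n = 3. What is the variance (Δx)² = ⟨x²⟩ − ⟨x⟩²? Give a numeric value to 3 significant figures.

0.761

Compute ⟨x⟩ and ⟨x²⟩ separately, then (Δx)² = ⟨x²⟩ − ⟨x⟩².
With sin²θ = (1 − cos2θ)/2 on 0 ≤ x ≤ d: ∫sin²(nπx/d) dx = d/2, ∫x·sin²(nπx/d) dx = d²/4, ∫x²·sin²(nπx/d) dx = d³·(1/6 − 1/(4n²π²)); higher powers xᵏ the same way, integrating xᵏ·cos(2nπx/d) by parts.
Normalization: ∫|φ|² dx = 1.5650.
⟨x⟩ = 1.5650 and ⟨x²⟩ = 3.2105.
(Δx)² = 3.2105 − (1.5650)² = 0.76126.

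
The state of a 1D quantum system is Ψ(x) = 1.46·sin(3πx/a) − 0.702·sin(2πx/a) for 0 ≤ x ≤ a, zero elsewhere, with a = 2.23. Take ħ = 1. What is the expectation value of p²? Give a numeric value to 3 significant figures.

p² Ψ = −ħ² d²Ψ/dx²; ⟨p²⟩ = −ħ² ∫ Ψ*·Ψ'' dx / ∫|Ψ|² dx.
d²/dx² sin(jπx/a) = −(jπ/a)²·sin(jπx/a); on 0 ≤ x ≤ a, ∫sin²(jπx/a) dx = a/2 and ∫sin(jπx/a)·sin(lπx/a) dx = 0 for j ≠ l, so only diagonal terms survive in ∫|Ψ|² and ∫Ψ·Ψ″; ∫Ψ·Ψ′ dx = [Ψ²/2] between the walls = 0.
State is unnormalized: ∫|Ψ|² dx = 2.9262, and ∫Ψ*·(−ħ² Ψ'') dx = 46.816, so ⟨p²⟩ = 46.816 / 2.9262.
⟨p²⟩ = 15.999.

16.0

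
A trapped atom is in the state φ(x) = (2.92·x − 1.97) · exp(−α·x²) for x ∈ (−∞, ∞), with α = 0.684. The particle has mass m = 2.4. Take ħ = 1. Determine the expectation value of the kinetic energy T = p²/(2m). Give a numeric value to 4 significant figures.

T = −(ħ²/2m) d²/dx², so ⟨T⟩ = −(ħ²/2m) ∫ φ*·φ'' dx / ∫|φ|² dx; with m = 2.4.
Expand each integrand as polynomial × e^(−2αx²) and use ∫x^(2j)·e^(−2αx²) dx = (2j−1)!!/(4α)^j · √(π/(2α)), odd powers → 0; here √(π/(2α)) = 1.5154. Differentiate with the product rule, d/dx e^(−αx²) = −2αx·e^(−αx²).
State is unnormalized: ∫|φ|² dx = 10.604, and ∫φ*·(−ħ²/2m · φ'') dx = 2.8570, so ⟨T⟩ = 2.8570 / 10.604.
⟨T⟩ = 0.26943.

0.2694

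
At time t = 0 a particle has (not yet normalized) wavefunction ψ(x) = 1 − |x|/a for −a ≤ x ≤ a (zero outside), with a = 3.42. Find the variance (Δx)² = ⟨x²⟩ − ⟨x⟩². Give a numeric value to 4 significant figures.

1.170

Compute ⟨x⟩ and ⟨x²⟩ separately, then (Δx)² = ⟨x²⟩ − ⟨x⟩².
ψ is even, so ∫ over [−a, a] = 2∫₀ᵃ with ψ = 1 − x/a there: ∫₀ᵃ (1 − x/a)² dx = a/3, ∫₀ᵃ x²(1 − x/a)² dx = a³/30, ∫₀ᵃ x⁴(1 − x/a)² dx = a⁵/105.
Normalization: ∫|ψ|² dx = 2.2800.
⟨x⟩ = 0.0000 and ⟨x²⟩ = 1.1696.
(Δx)² = 1.1696 − (0.0000)² = 1.1696.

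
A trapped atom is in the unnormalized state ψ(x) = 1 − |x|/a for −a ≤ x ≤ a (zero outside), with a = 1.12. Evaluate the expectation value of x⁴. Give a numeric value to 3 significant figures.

⟨x⁴⟩ = ∫ x⁴·|ψ|² dx / ∫|ψ|² dx (integrals over the domain).
ψ is even, so ∫ over [−a, a] = 2∫₀ᵃ with ψ = 1 − x/a there: ∫₀ᵃ (1 − x/a)² dx = a/3, ∫₀ᵃ x²(1 − x/a)² dx = a³/30, ∫₀ᵃ x⁴(1 − x/a)² dx = a⁵/105.
State is unnormalized: ∫|ψ|² dx = 0.74667, and ∫ψ*·x⁴·ψ dx = 0.033568, so ⟨x⁴⟩ = 0.033568 / 0.74667.
⟨x⁴⟩ = 0.044958.

0.0450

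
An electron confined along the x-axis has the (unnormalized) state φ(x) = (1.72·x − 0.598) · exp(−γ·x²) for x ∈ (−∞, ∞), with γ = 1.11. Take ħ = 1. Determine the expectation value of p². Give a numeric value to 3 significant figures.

p² φ = −ħ² d²φ/dx²; ⟨p²⟩ = −ħ² ∫ φ*·φ'' dx / ∫|φ|² dx.
Expand each integrand as polynomial × e^(−2γx²) and use ∫x^(2j)·e^(−2γx²) dx = (2j−1)!!/(4γ)^j · √(π/(2γ)), odd powers → 0; here √(π/(2γ)) = 1.1896. Differentiate with the product rule, d/dx e^(−γx²) = −2γx·e^(−γx²).
State is unnormalized: ∫|φ|² dx = 1.2180, and ∫φ*·(−ħ² φ'') dx = 3.1117, so ⟨p²⟩ = 3.1117 / 1.2180.
⟨p²⟩ = 2.5547.

2.55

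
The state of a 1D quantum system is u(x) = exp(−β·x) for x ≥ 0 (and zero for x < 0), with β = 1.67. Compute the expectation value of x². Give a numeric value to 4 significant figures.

0.1793

⟨x²⟩ = ∫ x²·|u|² dx / ∫|u|² dx (integrals over the domain).
Every integrand reduces to terms xʲ·e^(−2βx) on [0, ∞); use ∫₀^∞ xʲ·e^(−2βx) dx = j!/(2β)^(j+1).
State is unnormalized: ∫|u|² dx = 0.29940, and ∫u*·x²·u dx = 0.053677, so ⟨x²⟩ = 0.053677 / 0.29940.
⟨x²⟩ = 0.17928.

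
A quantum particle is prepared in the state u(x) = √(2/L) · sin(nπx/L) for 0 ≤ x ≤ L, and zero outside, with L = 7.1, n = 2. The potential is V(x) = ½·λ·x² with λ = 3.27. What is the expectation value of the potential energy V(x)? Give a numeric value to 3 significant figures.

26.4

⟨V⟩ = ∫ V(x)·|u|² dx.
With sin²θ = (1 − cos2θ)/2 on 0 ≤ x ≤ L: ∫sin²(nπx/L) dx = L/2, ∫x·sin²(nπx/L) dx = L²/4, ∫x²·sin²(nπx/L) dx = L³·(1/6 − 1/(4n²π²)); higher powers xᵏ the same way, integrating xᵏ·cos(2nπx/L) by parts.
⟨V⟩ = 26.430.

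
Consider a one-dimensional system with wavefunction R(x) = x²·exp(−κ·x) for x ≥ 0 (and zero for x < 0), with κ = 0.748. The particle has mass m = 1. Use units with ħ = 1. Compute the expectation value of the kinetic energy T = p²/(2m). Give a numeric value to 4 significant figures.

0.09325

T = −(ħ²/2m) d²/dx², so ⟨T⟩ = −(ħ²/2m) ∫ R*·R'' dx / ∫|R|² dx; with m = 1.
Differentiate x²·exp(−κ·x) with the product rule; every integrand then reduces to terms xʲ·e^(−2κx) on [0, ∞), with ∫₀^∞ xʲ·e^(−2κx) dx = j!/(2κ)^(j+1).
State is unnormalized: ∫|R|² dx = 3.2030, and ∫R*·(−ħ²/2m · R'') dx = 0.29868, so ⟨T⟩ = 0.29868 / 3.2030.
⟨T⟩ = 0.093251.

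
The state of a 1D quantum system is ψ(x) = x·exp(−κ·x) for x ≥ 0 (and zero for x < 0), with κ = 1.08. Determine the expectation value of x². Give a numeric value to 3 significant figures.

2.57

⟨x²⟩ = ∫ x²·|ψ|² dx / ∫|ψ|² dx (integrals over the domain).
Every integrand reduces to terms xʲ·e^(−2κx) on [0, ∞); use ∫₀^∞ xʲ·e^(−2κx) dx = j!/(2κ)^(j+1).
State is unnormalized: ∫|ψ|² dx = 0.19846, and ∫ψ*·x²·ψ dx = 0.51044, so ⟨x²⟩ = 0.51044 / 0.19846.
⟨x²⟩ = 2.5720.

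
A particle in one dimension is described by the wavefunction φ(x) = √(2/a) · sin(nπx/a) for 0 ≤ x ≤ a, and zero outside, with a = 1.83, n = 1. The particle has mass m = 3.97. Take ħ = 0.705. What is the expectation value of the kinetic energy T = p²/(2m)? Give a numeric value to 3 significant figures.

0.184

T = −(ħ²/2m) d²/dx², so ⟨T⟩ = −(ħ²/2m) ∫ φ*·φ'' dx; with m = 3.97.
d/dx sin(nπx/a) = (nπ/a)·cos(nπx/a) and d²/dx² sin(nπx/a) = −(nπ/a)²·sin(nπx/a); on 0 ≤ x ≤ a, ∫sin²(nπx/a) dx = a/2 and ∫sin(nπx/a)·cos(nπx/a) dx = 0.
⟨T⟩ = 0.18448.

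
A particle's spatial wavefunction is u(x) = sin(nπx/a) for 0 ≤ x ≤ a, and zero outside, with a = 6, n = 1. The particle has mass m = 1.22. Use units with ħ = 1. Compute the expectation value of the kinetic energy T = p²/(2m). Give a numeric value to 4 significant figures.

T = −(ħ²/2m) d²/dx², so ⟨T⟩ = −(ħ²/2m) ∫ u*·u'' dx / ∫|u|² dx; with m = 1.22.
d/dx sin(nπx/a) = (nπ/a)·cos(nπx/a) and d²/dx² sin(nπx/a) = −(nπ/a)²·sin(nπx/a); on 0 ≤ x ≤ a, ∫sin²(nπx/a) dx = a/2 and ∫sin(nπx/a)·cos(nπx/a) dx = 0.
State is unnormalized: ∫|u|² dx = 3.0000, and ∫u*·(−ħ²/2m · u'') dx = 0.33708, so ⟨T⟩ = 0.33708 / 3.0000.
⟨T⟩ = 0.11236.

0.1124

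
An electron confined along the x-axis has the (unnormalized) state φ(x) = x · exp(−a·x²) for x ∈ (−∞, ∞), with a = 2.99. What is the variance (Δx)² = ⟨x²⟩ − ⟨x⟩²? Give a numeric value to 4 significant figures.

0.2508

Compute ⟨x⟩ and ⟨x²⟩ separately, then (Δx)² = ⟨x²⟩ − ⟨x⟩².
Expand each integrand as polynomial × e^(−2ax²) and use ∫x^(2j)·e^(−2ax²) dx = (2j−1)!!/(4a)^j · √(π/(2a)), odd powers → 0; here √(π/(2a)) = 0.72481.
Normalization: ∫|φ|² dx = 0.060603.
⟨x⟩ = 0.0000 and ⟨x²⟩ = 0.25084.
(Δx)² = 0.25084 − (0.0000)² = 0.25084.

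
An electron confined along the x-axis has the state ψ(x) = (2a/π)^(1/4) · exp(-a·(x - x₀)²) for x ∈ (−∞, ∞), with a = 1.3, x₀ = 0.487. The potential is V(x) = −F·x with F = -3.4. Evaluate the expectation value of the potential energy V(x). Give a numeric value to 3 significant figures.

⟨V⟩ = ∫ V(x)·|ψ|² dx.
Gaussian moments (u = x − x₀): ∫u^(2j)·e^(−2au²) du = (2j−1)!!/(4a)^j · √(π/(2a)), odd powers integrate to 0; here √(π/(2a)) = 1.0992.
⟨V⟩ = 1.6558.

1.66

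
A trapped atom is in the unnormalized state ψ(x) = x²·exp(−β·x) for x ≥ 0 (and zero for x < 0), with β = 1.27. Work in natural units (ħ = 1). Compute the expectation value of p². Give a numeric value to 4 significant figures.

0.5376

p² ψ = −ħ² d²ψ/dx²; ⟨p²⟩ = −ħ² ∫ ψ*·ψ'' dx / ∫|ψ|² dx.
Differentiate x²·exp(−β·x) with the product rule; every integrand then reduces to terms xʲ·e^(−2βx) on [0, ∞), with ∫₀^∞ xʲ·e^(−2βx) dx = j!/(2β)^(j+1).
State is unnormalized: ∫|ψ|² dx = 0.22701, and ∫ψ*·(−ħ² ψ'') dx = 0.12205, so ⟨p²⟩ = 0.12205 / 0.22701.
⟨p²⟩ = 0.53763.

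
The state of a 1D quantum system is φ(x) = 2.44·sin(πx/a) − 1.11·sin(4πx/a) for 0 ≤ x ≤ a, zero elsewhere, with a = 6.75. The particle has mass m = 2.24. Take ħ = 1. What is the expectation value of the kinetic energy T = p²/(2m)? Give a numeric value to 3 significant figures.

T = −(ħ²/2m) d²/dx², so ⟨T⟩ = −(ħ²/2m) ∫ φ*·φ'' dx / ∫|φ|² dx; with m = 2.24.
d²/dx² sin(jπx/a) = −(jπ/a)²·sin(jπx/a); on 0 ≤ x ≤ a, ∫sin²(jπx/a) dx = a/2 and ∫sin(jπx/a)·sin(lπx/a) dx = 0 for j ≠ l, so only diagonal terms survive in ∫|φ|² and ∫φ·φ″; ∫φ·φ′ dx = [φ²/2] between the walls = 0.
State is unnormalized: ∫|φ|² dx = 24.252, and ∫φ*·(−ħ²/2m · φ'') dx = 4.1886, so ⟨T⟩ = 4.1886 / 24.252.
⟨T⟩ = 0.17271.

0.173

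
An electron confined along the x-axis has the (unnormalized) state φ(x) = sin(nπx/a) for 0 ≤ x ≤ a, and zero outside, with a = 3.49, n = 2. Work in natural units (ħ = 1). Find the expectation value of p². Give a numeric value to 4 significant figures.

p² φ = −ħ² d²φ/dx²; ⟨p²⟩ = −ħ² ∫ φ*·φ'' dx / ∫|φ|² dx.
d/dx sin(nπx/a) = (nπ/a)·cos(nπx/a) and d²/dx² sin(nπx/a) = −(nπ/a)²·sin(nπx/a); on 0 ≤ x ≤ a, ∫sin²(nπx/a) dx = a/2 and ∫sin(nπx/a)·cos(nπx/a) dx = 0.
State is unnormalized: ∫|φ|² dx = 1.7450, and ∫φ*·(−ħ² φ'') dx = 5.6559, so ⟨p²⟩ = 5.6559 / 1.7450.
⟨p²⟩ = 3.2412.

3.241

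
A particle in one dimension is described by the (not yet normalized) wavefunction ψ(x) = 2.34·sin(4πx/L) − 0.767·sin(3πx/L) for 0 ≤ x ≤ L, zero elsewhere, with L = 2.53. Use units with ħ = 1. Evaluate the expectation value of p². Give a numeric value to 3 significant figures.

p² ψ = −ħ² d²ψ/dx²; ⟨p²⟩ = −ħ² ∫ ψ*·ψ'' dx / ∫|ψ|² dx.
d²/dx² sin(jπx/L) = −(jπ/L)²·sin(jπx/L); on 0 ≤ x ≤ L, ∫sin²(jπx/L) dx = L/2 and ∫sin(jπx/L)·sin(lπx/L) dx = 0 for j ≠ l, so only diagonal terms survive in ∫|ψ|² and ∫ψ·ψ″; ∫ψ·ψ′ dx = [ψ²/2] between the walls = 0.
State is unnormalized: ∫|ψ|² dx = 7.6708, and ∫ψ*·(−ħ² ψ'') dx = 181.21, so ⟨p²⟩ = 181.21 / 7.6708.
⟨p²⟩ = 23.623.

23.6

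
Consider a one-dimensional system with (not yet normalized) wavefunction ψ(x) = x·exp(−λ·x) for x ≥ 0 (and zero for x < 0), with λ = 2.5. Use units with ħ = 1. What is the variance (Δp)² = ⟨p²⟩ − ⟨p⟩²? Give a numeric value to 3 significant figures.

6.25

Compute ⟨p⟩ and ⟨p²⟩ separately; (Δp)² = ⟨p²⟩ − ⟨p⟩².
Differentiate x·exp(−λ·x) with the product rule; every integrand then reduces to terms xʲ·e^(−2λx) on [0, ∞), with ∫₀^∞ xʲ·e^(−2λx) dx = j!/(2λ)^(j+1).
Normalization: ∫|ψ|² dx = 0.016000.
⟨p⟩ = 0.0000 and ⟨p²⟩ = 6.2500.
(Δp)² = 6.2500 − (0.0000)² = 6.2500.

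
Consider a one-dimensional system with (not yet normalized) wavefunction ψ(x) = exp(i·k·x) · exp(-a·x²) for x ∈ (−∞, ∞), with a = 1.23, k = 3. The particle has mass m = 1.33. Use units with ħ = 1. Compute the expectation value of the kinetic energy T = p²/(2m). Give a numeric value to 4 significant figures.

3.846

T = −(ħ²/2m) d²/dx², so ⟨T⟩ = −(ħ²/2m) ∫ ψ*·ψ'' dx / ∫|ψ|² dx; with m = 1.33.
Gaussian moments: ∫x^(2j)·e^(−2ax²) dx = (2j−1)!!/(4a)^j · √(π/(2a)), odd powers integrate to 0; here √(π/(2a)) = 1.1301. Derivatives: ψ′ = (ik − 2ax)·ψ, ψ″ = ((ik − 2ax)² − 2a)·ψ; the odd-in-x pieces drop out.
State is unnormalized: ∫|ψ|² dx = 1.1301, and ∫ψ*·(−ħ²/2m · ψ'') dx = 4.3461, so ⟨T⟩ = 4.3461 / 1.1301.
⟨T⟩ = 3.8459.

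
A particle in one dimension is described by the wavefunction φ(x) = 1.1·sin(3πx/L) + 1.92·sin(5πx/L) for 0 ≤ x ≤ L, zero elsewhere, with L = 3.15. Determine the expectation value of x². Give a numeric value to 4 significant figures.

⟨x²⟩ = ∫ x²·|φ|² dx / ∫|φ|² dx (integrals over the domain).
On 0 ≤ x ≤ L (j ≠ l): ∫sin²(jπx/L) dx = L/2, ∫sin(jπx/L)·sin(lπx/L) dx = 0; diagonal moments ∫x·sin²(jπx/L) dx = L²/4, ∫x²·sin²(jπx/L) dx = L³·(1/6 − 1/(4j²π²)); cross terms ∫x·sin(jπx/L)·sin(lπx/L) dx = 0 for j + l even and −4jlL²/(π²(j² − l²)²) for j + l odd, ∫x²·sin(jπx/L)·sin(lπx/L) dx = (−1)^(j+l)·4jlL³/(π²(j² − l²)²); higher powers the same way via product-to-sum and parts.
State is unnormalized: ∫|φ|² dx = 7.7118, and ∫φ*·x²·φ dx = 28.419, so ⟨x²⟩ = 28.419 / 7.7118.
⟨x²⟩ = 3.6851.

3.685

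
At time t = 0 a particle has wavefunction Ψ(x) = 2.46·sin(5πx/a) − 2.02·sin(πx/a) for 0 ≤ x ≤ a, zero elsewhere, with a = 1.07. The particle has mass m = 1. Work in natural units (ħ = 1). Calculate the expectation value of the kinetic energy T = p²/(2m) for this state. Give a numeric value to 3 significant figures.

66.1

T = −(ħ²/2m) d²/dx², so ⟨T⟩ = −(ħ²/2m) ∫ Ψ*·Ψ'' dx / ∫|Ψ|² dx; with m = 1.
d²/dx² sin(jπx/a) = −(jπ/a)²·sin(jπx/a); on 0 ≤ x ≤ a, ∫sin²(jπx/a) dx = a/2 and ∫sin(jπx/a)·sin(lπx/a) dx = 0 for j ≠ l, so only diagonal terms survive in ∫|Ψ|² and ∫Ψ·Ψ″; ∫Ψ·Ψ′ dx = [Ψ²/2] between the walls = 0.
State is unnormalized: ∫|Ψ|² dx = 5.4206, and ∫Ψ*·(−ħ²/2m · Ψ'') dx = 358.28, so ⟨T⟩ = 358.28 / 5.4206.
⟨T⟩ = 66.096.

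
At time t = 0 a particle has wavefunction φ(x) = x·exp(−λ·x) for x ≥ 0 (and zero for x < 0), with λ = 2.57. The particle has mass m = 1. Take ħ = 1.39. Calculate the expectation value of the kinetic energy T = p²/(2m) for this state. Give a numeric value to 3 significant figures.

6.38

T = −(ħ²/2m) d²/dx², so ⟨T⟩ = −(ħ²/2m) ∫ φ*·φ'' dx / ∫|φ|² dx; with m = 1.
Differentiate x·exp(−λ·x) with the product rule; every integrand then reduces to terms xʲ·e^(−2λx) on [0, ∞), with ∫₀^∞ xʲ·e^(−2λx) dx = j!/(2λ)^(j+1).
State is unnormalized: ∫|φ|² dx = 0.014728, and ∫φ*·(−ħ²/2m · φ'') dx = 0.093974, so ⟨T⟩ = 0.093974 / 0.014728.
⟨T⟩ = 6.3807.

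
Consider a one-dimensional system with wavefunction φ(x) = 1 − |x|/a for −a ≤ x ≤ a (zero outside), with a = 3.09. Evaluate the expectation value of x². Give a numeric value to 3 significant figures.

⟨x²⟩ = ∫ x²·|φ|² dx / ∫|φ|² dx (integrals over the domain).
φ is even, so ∫ over [−a, a] = 2∫₀ᵃ with φ = 1 − x/a there: ∫₀ᵃ (1 − x/a)² dx = a/3, ∫₀ᵃ x²(1 − x/a)² dx = a³/30, ∫₀ᵃ x⁴(1 − x/a)² dx = a⁵/105.
State is unnormalized: ∫|φ|² dx = 2.0600, and ∫φ*·x²·φ dx = 1.9669, so ⟨x²⟩ = 1.9669 / 2.0600.
⟨x²⟩ = 0.95481.

0.955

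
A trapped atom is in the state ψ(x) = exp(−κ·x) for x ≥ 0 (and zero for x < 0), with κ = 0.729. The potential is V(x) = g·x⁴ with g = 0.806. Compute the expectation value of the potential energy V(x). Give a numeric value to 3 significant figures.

⟨V⟩ = ∫ V(x)·|ψ|² dx / ∫|ψ|² dx.
Every integrand reduces to terms xʲ·e^(−2κx) on [0, ∞); use ∫₀^∞ xʲ·e^(−2κx) dx = j!/(2κ)^(j+1).
State is unnormalized: ∫|ψ|² dx = 0.68587, and ∫ψ*·V(x)·ψ dx = 2.9360, so ⟨V⟩ = 2.9360 / 0.68587.
⟨V⟩ = 4.2807.

4.28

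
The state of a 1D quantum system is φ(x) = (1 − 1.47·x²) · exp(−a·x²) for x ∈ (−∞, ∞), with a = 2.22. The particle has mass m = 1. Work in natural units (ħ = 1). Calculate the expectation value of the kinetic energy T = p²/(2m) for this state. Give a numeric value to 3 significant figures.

T = −(ħ²/2m) d²/dx², so ⟨T⟩ = −(ħ²/2m) ∫ φ*·φ'' dx / ∫|φ|² dx; with m = 1.
Expand each integrand as polynomial × e^(−2ax²) and use ∫x^(2j)·e^(−2ax²) dx = (2j−1)!!/(4a)^j · √(π/(2a)), odd powers → 0; here √(π/(2a)) = 0.84117. Differentiate with the product rule, d/dx e^(−ax²) = −2ax·e^(−ax²).
State is unnormalized: ∫|φ|² dx = 0.63183, and ∫φ*·(−ħ²/2m · φ'') dx = 1.4219, so ⟨T⟩ = 1.4219 / 0.63183.
⟨T⟩ = 2.2505.

2.25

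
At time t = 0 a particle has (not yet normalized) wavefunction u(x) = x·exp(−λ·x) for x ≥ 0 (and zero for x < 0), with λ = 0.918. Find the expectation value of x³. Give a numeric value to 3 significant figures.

⟨x³⟩ = ∫ x³·|u|² dx / ∫|u|² dx (integrals over the domain).
Every integrand reduces to terms xʲ·e^(−2λx) on [0, ∞); use ∫₀^∞ xʲ·e^(−2λx) dx = j!/(2λ)^(j+1).
State is unnormalized: ∫|u|² dx = 0.32316, and ∫u*·x³·u dx = 3.1329, so ⟨x³⟩ = 3.1329 / 0.32316.
⟨x³⟩ = 9.6947.

9.69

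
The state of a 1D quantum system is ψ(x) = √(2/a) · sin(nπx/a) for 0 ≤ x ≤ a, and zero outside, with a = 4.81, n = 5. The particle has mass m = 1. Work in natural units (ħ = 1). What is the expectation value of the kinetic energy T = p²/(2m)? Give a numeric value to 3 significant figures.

T = −(ħ²/2m) d²/dx², so ⟨T⟩ = −(ħ²/2m) ∫ ψ*·ψ'' dx; with m = 1.
d/dx sin(nπx/a) = (nπ/a)·cos(nπx/a) and d²/dx² sin(nπx/a) = −(nπ/a)²·sin(nπx/a); on 0 ≤ x ≤ a, ∫sin²(nπx/a) dx = a/2 and ∫sin(nπx/a)·cos(nπx/a) dx = 0.
⟨T⟩ = 5.3324.

5.33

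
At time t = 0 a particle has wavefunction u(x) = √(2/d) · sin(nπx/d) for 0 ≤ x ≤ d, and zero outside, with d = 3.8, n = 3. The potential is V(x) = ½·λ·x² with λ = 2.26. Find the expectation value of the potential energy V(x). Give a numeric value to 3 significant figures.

⟨V⟩ = ∫ V(x)·|u|² dx.
With sin²θ = (1 − cos2θ)/2 on 0 ≤ x ≤ d: ∫sin²(nπx/d) dx = d/2, ∫x·sin²(nπx/d) dx = d²/4, ∫x²·sin²(nπx/d) dx = d³·(1/6 − 1/(4n²π²)); higher powers xᵏ the same way, integrating xᵏ·cos(2nπx/d) by parts.
⟨V⟩ = 5.3472.

5.35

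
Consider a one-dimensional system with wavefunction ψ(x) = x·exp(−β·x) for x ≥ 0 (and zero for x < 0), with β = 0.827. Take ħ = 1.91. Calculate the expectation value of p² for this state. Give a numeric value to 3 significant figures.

2.50

p² ψ = −ħ² d²ψ/dx²; ⟨p²⟩ = −ħ² ∫ ψ*·ψ'' dx / ∫|ψ|² dx.
Differentiate x·exp(−β·x) with the product rule; every integrand then reduces to terms xʲ·e^(−2βx) on [0, ∞), with ∫₀^∞ xʲ·e^(−2βx) dx = j!/(2β)^(j+1).
State is unnormalized: ∫|ψ|² dx = 0.44200, and ∫ψ*·(−ħ² ψ'') dx = 1.1028, so ⟨p²⟩ = 1.1028 / 0.44200.
⟨p²⟩ = 2.4950.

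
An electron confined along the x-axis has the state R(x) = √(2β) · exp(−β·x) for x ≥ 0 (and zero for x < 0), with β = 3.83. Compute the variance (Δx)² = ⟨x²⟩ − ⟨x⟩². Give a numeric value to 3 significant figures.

Compute ⟨x⟩ and ⟨x²⟩ separately, then (Δx)² = ⟨x²⟩ − ⟨x⟩².
Every integrand reduces to terms xʲ·e^(−2βx) on [0, ∞); use ∫₀^∞ xʲ·e^(−2βx) dx = j!/(2β)^(j+1).
⟨x⟩ = 0.13055 and ⟨x²⟩ = 0.034086.
(Δx)² = 0.034086 − (0.13055)² = 0.017043.

0.0170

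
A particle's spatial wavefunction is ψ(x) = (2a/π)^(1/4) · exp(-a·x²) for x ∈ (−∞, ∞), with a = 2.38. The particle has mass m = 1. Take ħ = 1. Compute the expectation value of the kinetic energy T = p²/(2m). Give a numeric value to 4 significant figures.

1.190

T = −(ħ²/2m) d²/dx², so ⟨T⟩ = −(ħ²/2m) ∫ ψ*·ψ'' dx; with m = 1.
Gaussian moments: ∫x^(2j)·e^(−2ax²) dx = (2j−1)!!/(4a)^j · √(π/(2a)), odd powers integrate to 0; here √(π/(2a)) = 0.81240. Derivatives: d/dx e^(−ax²) = −2ax·e^(−ax²), d²/dx² e^(−ax²) = (4a²x² − 2a)·e^(−ax²).
⟨T⟩ = 1.1900.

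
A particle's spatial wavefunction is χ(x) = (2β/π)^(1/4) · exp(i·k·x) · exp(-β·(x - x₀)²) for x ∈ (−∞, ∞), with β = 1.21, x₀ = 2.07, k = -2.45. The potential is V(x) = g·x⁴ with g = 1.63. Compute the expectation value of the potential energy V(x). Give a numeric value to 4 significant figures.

⟨V⟩ = ∫ V(x)·|χ|² dx.
Gaussian moments (u = x − x₀): ∫u^(2j)·e^(−2βu²) du = (2j−1)!!/(4β)^j · √(π/(2β)), odd powers integrate to 0; here √(π/(2β)) = 1.1394.
⟨V⟩ = 38.794.

38.79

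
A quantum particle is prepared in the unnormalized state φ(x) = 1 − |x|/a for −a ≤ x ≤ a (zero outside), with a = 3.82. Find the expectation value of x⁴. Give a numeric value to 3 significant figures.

⟨x⁴⟩ = ∫ x⁴·|φ|² dx / ∫|φ|² dx (integrals over the domain).
φ is even, so ∫ over [−a, a] = 2∫₀ᵃ with φ = 1 − x/a there: ∫₀ᵃ (1 − x/a)² dx = a/3, ∫₀ᵃ x²(1 − x/a)² dx = a³/30, ∫₀ᵃ x⁴(1 − x/a)² dx = a⁵/105.
State is unnormalized: ∫|φ|² dx = 2.5467, and ∫φ*·x⁴·φ dx = 15.494, so ⟨x⁴⟩ = 15.494 / 2.5467.
⟨x⁴⟩ = 6.0839.

6.08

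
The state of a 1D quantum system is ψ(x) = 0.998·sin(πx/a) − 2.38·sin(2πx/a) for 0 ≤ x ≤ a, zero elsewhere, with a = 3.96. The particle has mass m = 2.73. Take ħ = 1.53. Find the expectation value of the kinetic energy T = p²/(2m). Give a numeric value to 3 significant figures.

0.958

T = −(ħ²/2m) d²/dx², so ⟨T⟩ = −(ħ²/2m) ∫ ψ*·ψ'' dx / ∫|ψ|² dx; with m = 2.73.
d²/dx² sin(jπx/a) = −(jπ/a)²·sin(jπx/a); on 0 ≤ x ≤ a, ∫sin²(jπx/a) dx = a/2 and ∫sin(jπx/a)·sin(lπx/a) dx = 0 for j ≠ l, so only diagonal terms survive in ∫|ψ|² and ∫ψ·ψ″; ∫ψ·ψ′ dx = [ψ²/2] between the walls = 0.
State is unnormalized: ∫|ψ|² dx = 13.188, and ∫ψ*·(−ħ²/2m · ψ'') dx = 12.638, so ⟨T⟩ = 12.638 / 13.188.
⟨T⟩ = 0.95829.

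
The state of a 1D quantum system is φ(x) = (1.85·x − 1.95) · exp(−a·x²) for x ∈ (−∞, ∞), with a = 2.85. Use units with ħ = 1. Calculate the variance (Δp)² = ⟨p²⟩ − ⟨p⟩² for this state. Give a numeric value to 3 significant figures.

3.27

Compute ⟨p⟩ and ⟨p²⟩ separately; (Δp)² = ⟨p²⟩ − ⟨p⟩².
Expand each integrand as polynomial × e^(−2ax²) and use ∫x^(2j)·e^(−2ax²) dx = (2j−1)!!/(4a)^j · √(π/(2a)), odd powers → 0; here √(π/(2a)) = 0.74240. Differentiate with the product rule, d/dx e^(−ax²) = −2ax·e^(−ax²).
Normalization: ∫|φ|² dx = 3.0459.
⟨p⟩ = 0.0000 and ⟨p²⟩ = 3.2671.
(Δp)² = 3.2671 − (0.0000)² = 3.2671.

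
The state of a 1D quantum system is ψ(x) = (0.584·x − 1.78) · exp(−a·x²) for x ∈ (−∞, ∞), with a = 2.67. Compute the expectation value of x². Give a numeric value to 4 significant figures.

0.09550

⟨x²⟩ = ∫ x²·|ψ|² dx / ∫|ψ|² dx (integrals over the domain).
Expand each integrand as polynomial × e^(−2ax²) and use ∫x^(2j)·e^(−2ax²) dx = (2j−1)!!/(4a)^j · √(π/(2a)), odd powers → 0; here √(π/(2a)) = 0.76702.
State is unnormalized: ∫|ψ|² dx = 2.4547, and ∫ψ*·x²·ψ dx = 0.23443, so ⟨x²⟩ = 0.23443 / 2.4547.
⟨x²⟩ = 0.095502.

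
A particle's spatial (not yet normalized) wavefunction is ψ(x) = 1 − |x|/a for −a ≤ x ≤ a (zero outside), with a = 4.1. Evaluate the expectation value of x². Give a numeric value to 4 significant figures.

⟨x²⟩ = ∫ x²·|ψ|² dx / ∫|ψ|² dx (integrals over the domain).
ψ is even, so ∫ over [−a, a] = 2∫₀ᵃ with ψ = 1 − x/a there: ∫₀ᵃ (1 − x/a)² dx = a/3, ∫₀ᵃ x²(1 − x/a)² dx = a³/30, ∫₀ᵃ x⁴(1 − x/a)² dx = a⁵/105.
State is unnormalized: ∫|ψ|² dx = 2.7333, and ∫ψ*·x²·ψ dx = 4.5947, so ⟨x²⟩ = 4.5947 / 2.7333.
⟨x²⟩ = 1.6810.

1.681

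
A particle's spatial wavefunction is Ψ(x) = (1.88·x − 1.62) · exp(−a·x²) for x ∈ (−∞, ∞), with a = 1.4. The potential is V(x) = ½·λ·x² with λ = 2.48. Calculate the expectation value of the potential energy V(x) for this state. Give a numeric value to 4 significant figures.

0.3073

⟨V⟩ = ∫ V(x)·|Ψ|² dx / ∫|Ψ|² dx.
Expand each integrand as polynomial × e^(−2ax²) and use ∫x^(2j)·e^(−2ax²) dx = (2j−1)!!/(4a)^j · √(π/(2a)), odd powers → 0; here √(π/(2a)) = 1.0592.
State is unnormalized: ∫|Ψ|² dx = 3.4484, and ∫Ψ*·V(x)·Ψ dx = 1.0596, so ⟨V⟩ = 1.0596 / 3.4484.
⟨V⟩ = 0.30728.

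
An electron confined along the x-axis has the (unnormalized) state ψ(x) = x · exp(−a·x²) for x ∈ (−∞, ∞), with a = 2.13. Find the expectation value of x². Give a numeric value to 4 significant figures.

0.3521

⟨x²⟩ = ∫ x²·|ψ|² dx / ∫|ψ|² dx (integrals over the domain).
Expand each integrand as polynomial × e^(−2ax²) and use ∫x^(2j)·e^(−2ax²) dx = (2j−1)!!/(4a)^j · √(π/(2a)), odd powers → 0; here √(π/(2a)) = 0.85876.
State is unnormalized: ∫|ψ|² dx = 0.10079, and ∫ψ*·x²·ψ dx = 0.035491, so ⟨x²⟩ = 0.035491 / 0.10079.
⟨x²⟩ = 0.35211.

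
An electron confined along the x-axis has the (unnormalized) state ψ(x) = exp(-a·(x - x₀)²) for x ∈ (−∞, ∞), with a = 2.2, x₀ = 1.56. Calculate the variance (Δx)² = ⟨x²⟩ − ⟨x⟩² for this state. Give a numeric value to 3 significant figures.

Compute ⟨x⟩ and ⟨x²⟩ separately, then (Δx)² = ⟨x²⟩ − ⟨x⟩².
Gaussian moments (u = x − x₀): ∫u^(2j)·e^(−2au²) du = (2j−1)!!/(4a)^j · √(π/(2a)), odd powers integrate to 0; here √(π/(2a)) = 0.84498.
Normalization: ∫|ψ|² dx = 0.84498.
⟨x⟩ = 1.5600 and ⟨x²⟩ = 2.5472.
(Δx)² = 2.5472 − (1.5600)² = 0.11364.

0.114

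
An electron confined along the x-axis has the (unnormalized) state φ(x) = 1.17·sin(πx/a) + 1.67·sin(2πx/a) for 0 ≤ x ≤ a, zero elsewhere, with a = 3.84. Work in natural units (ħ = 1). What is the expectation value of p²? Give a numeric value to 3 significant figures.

p² φ = −ħ² d²φ/dx²; ⟨p²⟩ = −ħ² ∫ φ*·φ'' dx / ∫|φ|² dx.
d²/dx² sin(jπx/a) = −(jπ/a)²·sin(jπx/a); on 0 ≤ x ≤ a, ∫sin²(jπx/a) dx = a/2 and ∫sin(jπx/a)·sin(lπx/a) dx = 0 for j ≠ l, so only diagonal terms survive in ∫|φ|² and ∫φ·φ″; ∫φ·φ′ dx = [φ²/2] between the walls = 0.
State is unnormalized: ∫|φ|² dx = 7.9830, and ∫φ*·(−ħ² φ'') dx = 16.095, so ⟨p²⟩ = 16.095 / 7.9830.
⟨p²⟩ = 2.0162.

2.02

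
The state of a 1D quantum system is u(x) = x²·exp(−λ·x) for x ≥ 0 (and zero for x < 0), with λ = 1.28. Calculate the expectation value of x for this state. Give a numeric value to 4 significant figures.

⟨x⟩ = ∫ x·|u|² dx / ∫|u|² dx (integrals over the domain).
Every integrand reduces to terms xʲ·e^(−2λx) on [0, ∞); use ∫₀^∞ xʲ·e^(−2λx) dx = j!/(2λ)^(j+1).
State is unnormalized: ∫|u|² dx = 0.21828, and ∫u*·x·u dx = 0.42633, so ⟨x⟩ = 0.42633 / 0.21828.
⟨x⟩ = 1.9531.

1.953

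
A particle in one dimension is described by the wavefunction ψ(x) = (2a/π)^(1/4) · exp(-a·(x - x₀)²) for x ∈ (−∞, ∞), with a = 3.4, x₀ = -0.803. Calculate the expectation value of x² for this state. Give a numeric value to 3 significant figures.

⟨x²⟩ = ∫ x²·|ψ|² dx (integrals over the domain).
Gaussian moments (u = x − x₀): ∫u^(2j)·e^(−2au²) du = (2j−1)!!/(4a)^j · √(π/(2a)), odd powers integrate to 0; here √(π/(2a)) = 0.67971.
⟨x²⟩ = 0.71834.

0.718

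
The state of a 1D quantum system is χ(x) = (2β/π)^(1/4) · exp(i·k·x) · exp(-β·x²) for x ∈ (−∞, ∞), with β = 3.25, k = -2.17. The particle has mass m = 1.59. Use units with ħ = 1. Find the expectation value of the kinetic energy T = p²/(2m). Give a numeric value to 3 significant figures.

2.50

T = −(ħ²/2m) d²/dx², so ⟨T⟩ = −(ħ²/2m) ∫ χ*·χ'' dx; with m = 1.59.
Gaussian moments: ∫x^(2j)·e^(−2βx²) dx = (2j−1)!!/(4β)^j · √(π/(2β)), odd powers integrate to 0; here √(π/(2β)) = 0.69521. Derivatives: χ′ = (ik − 2βx)·χ, χ″ = ((ik − 2βx)² − 2β)·χ; the odd-in-x pieces drop out.
⟨T⟩ = 2.5028.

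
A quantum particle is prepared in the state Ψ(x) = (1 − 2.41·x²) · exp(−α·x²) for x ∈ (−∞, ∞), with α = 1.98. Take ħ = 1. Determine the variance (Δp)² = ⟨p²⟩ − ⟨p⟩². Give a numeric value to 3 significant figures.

6.68

Compute ⟨p⟩ and ⟨p²⟩ separately; (Δp)² = ⟨p²⟩ − ⟨p⟩².
Expand each integrand as polynomial × e^(−2αx²) and use ∫x^(2j)·e^(−2αx²) dx = (2j−1)!!/(4α)^j · √(π/(2α)), odd powers → 0; here √(π/(2α)) = 0.89069. Differentiate with the product rule, d/dx e^(−αx²) = −2αx·e^(−αx²).
Normalization: ∫|Ψ|² dx = 0.59605.
⟨p⟩ = 0.0000 and ⟨p²⟩ = 6.6772.
(Δp)² = 6.6772 − (0.0000)² = 6.6772.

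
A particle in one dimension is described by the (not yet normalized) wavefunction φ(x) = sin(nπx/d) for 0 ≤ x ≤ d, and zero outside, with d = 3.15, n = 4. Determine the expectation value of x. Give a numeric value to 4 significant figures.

1.575

⟨x⟩ = ∫ x·|φ|² dx / ∫|φ|² dx (integrals over the domain).
With sin²θ = (1 − cos2θ)/2 on 0 ≤ x ≤ d: ∫sin²(nπx/d) dx = d/2, ∫x·sin²(nπx/d) dx = d²/4, ∫x²·sin²(nπx/d) dx = d³·(1/6 − 1/(4n²π²)); higher powers xᵏ the same way, integrating xᵏ·cos(2nπx/d) by parts.
State is unnormalized: ∫|φ|² dx = 1.5750, and ∫φ*·x·φ dx = 2.4806, so ⟨x⟩ = 2.4806 / 1.5750.
⟨x⟩ = 1.5750.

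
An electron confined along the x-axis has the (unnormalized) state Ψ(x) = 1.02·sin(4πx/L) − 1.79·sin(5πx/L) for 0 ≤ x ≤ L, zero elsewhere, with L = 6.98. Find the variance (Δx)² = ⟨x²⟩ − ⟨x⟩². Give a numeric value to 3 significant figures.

2.50

Compute ⟨x⟩ and ⟨x²⟩ separately, then (Δx)² = ⟨x²⟩ − ⟨x⟩².
On 0 ≤ x ≤ L (j ≠ l): ∫sin²(jπx/L) dx = L/2, ∫sin(jπx/L)·sin(lπx/L) dx = 0; diagonal moments ∫x·sin²(jπx/L) dx = L²/4, ∫x²·sin²(jπx/L) dx = L³·(1/6 − 1/(4j²π²)); cross terms ∫x·sin(jπx/L)·sin(lπx/L) dx = 0 for j + l even and −4jlL²/(π²(j² − l²)²) for j + l odd, ∫x²·sin(jπx/L)·sin(lπx/L) dx = (−1)^(j+l)·4jlL³/(π²(j² − l²)²); higher powers the same way via product-to-sum and parts.
Normalization: ∫|Ψ|² dx = 14.813.
⟨x⟩ = 4.6918 and ⟨x²⟩ = 24.517.
(Δx)² = 24.517 − (4.6918)² = 2.5033.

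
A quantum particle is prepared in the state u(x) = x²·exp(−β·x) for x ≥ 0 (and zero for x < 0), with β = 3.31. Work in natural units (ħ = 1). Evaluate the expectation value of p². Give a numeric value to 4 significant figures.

3.652

p² u = −ħ² d²u/dx²; ⟨p²⟩ = −ħ² ∫ u*·u'' dx / ∫|u|² dx.
Differentiate x²·exp(−β·x) with the product rule; every integrand then reduces to terms xʲ·e^(−2βx) on [0, ∞), with ∫₀^∞ xʲ·e^(−2βx) dx = j!/(2β)^(j+1).
State is unnormalized: ∫|u|² dx = 0.0018876, and ∫u*·(−ħ² u'') dx = 0.0068938, so ⟨p²⟩ = 0.0068938 / 0.0018876.
⟨p²⟩ = 3.6520.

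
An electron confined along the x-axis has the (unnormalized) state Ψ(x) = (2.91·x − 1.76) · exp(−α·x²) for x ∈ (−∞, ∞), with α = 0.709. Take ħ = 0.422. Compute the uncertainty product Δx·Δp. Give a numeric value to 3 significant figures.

Δx = √(⟨x²⟩−⟨x⟩²), Δp = √(⟨p²⟩−⟨p⟩²).
Expand each integrand as polynomial × e^(−2αx²) and use ∫x^(2j)·e^(−2αx²) dx = (2j−1)!!/(4α)^j · √(π/(2α)), odd powers → 0; here √(π/(2α)) = 1.4885. Differentiate with the product rule, d/dx e^(−αx²) = −2αx·e^(−αx²).
Normalization: ∫|Ψ|² dx = 9.0551.
⟨x⟩ = -0.59371, ⟨x²⟩ = 0.69875 ⇒ Δx = 0.58843.
⟨p⟩ = 0.0000, ⟨p²⟩ = 0.25021 ⇒ Δp = 0.50021.
Δx·Δp = 0.29434.

0.294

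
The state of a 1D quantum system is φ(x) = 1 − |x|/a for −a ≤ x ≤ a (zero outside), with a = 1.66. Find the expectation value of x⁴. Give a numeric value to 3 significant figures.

⟨x⁴⟩ = ∫ x⁴·|φ|² dx / ∫|φ|² dx (integrals over the domain).
φ is even, so ∫ over [−a, a] = 2∫₀ᵃ with φ = 1 − x/a there: ∫₀ᵃ (1 − x/a)² dx = a/3, ∫₀ᵃ x²(1 − x/a)² dx = a³/30, ∫₀ᵃ x⁴(1 − x/a)² dx = a⁵/105.
State is unnormalized: ∫|φ|² dx = 1.1067, and ∫φ*·x⁴·φ dx = 0.24009, so ⟨x⁴⟩ = 0.24009 / 1.1067.
⟨x⁴⟩ = 0.21695.

0.217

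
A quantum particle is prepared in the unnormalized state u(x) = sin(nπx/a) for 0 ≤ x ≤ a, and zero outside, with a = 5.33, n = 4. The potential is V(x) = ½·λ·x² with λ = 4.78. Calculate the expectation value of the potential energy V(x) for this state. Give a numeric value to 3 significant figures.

⟨V⟩ = ∫ V(x)·|u|² dx / ∫|u|² dx.
With sin²θ = (1 − cos2θ)/2 on 0 ≤ x ≤ a: ∫sin²(nπx/a) dx = a/2, ∫x·sin²(nπx/a) dx = a²/4, ∫x²·sin²(nπx/a) dx = a³·(1/6 − 1/(4n²π²)); higher powers xᵏ the same way, integrating xᵏ·cos(2nπx/a) by parts.
State is unnormalized: ∫|u|² dx = 2.6650, and ∫u*·V(x)·u dx = 59.742, so ⟨V⟩ = 59.742 / 2.6650.
⟨V⟩ = 22.417.

22.4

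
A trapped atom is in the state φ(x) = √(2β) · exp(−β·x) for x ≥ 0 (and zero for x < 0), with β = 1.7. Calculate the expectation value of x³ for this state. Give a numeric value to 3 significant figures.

0.153

⟨x³⟩ = ∫ x³·|φ|² dx (integrals over the domain).
Every integrand reduces to terms xʲ·e^(−2βx) on [0, ∞); use ∫₀^∞ xʲ·e^(−2βx) dx = j!/(2β)^(j+1).
⟨x³⟩ = 0.15266.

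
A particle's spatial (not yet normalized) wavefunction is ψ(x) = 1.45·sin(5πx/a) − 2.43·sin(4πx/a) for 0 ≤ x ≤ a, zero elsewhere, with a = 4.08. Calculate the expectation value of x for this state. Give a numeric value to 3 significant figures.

⟨x⟩ = ∫ x·|ψ|² dx / ∫|ψ|² dx (integrals over the domain).
On 0 ≤ x ≤ a (j ≠ l): ∫sin²(jπx/a) dx = a/2, ∫sin(jπx/a)·sin(lπx/a) dx = 0; diagonal moments ∫x·sin²(jπx/a) dx = a²/4, ∫x²·sin²(jπx/a) dx = a³·(1/6 − 1/(4j²π²)); cross terms ∫x·sin(jπx/a)·sin(lπx/a) dx = 0 for j + l even and −4jla²/(π²(j² − l²)²) for j + l odd, ∫x²·sin(jπx/a)·sin(lπx/a) dx = (−1)^(j+l)·4jla³/(π²(j² − l²)²); higher powers the same way via product-to-sum and parts.
State is unnormalized: ∫|ψ|² dx = 16.335, and ∫ψ*·x·ψ dx = 45.063, so ⟨x⟩ = 45.063 / 16.335.
⟨x⟩ = 2.7586.

2.76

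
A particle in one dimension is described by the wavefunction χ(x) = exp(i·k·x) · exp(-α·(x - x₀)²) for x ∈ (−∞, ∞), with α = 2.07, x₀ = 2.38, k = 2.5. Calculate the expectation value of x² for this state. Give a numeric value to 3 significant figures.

5.79

⟨x²⟩ = ∫ x²·|χ|² dx / ∫|χ|² dx (integrals over the domain).
Gaussian moments (u = x − x₀): ∫u^(2j)·e^(−2αu²) du = (2j−1)!!/(4α)^j · √(π/(2α)), odd powers integrate to 0; here √(π/(2α)) = 0.87111.
State is unnormalized: ∫|χ|² dx = 0.87111, and ∫χ*·x²·χ dx = 5.0395, so ⟨x²⟩ = 5.0395 / 0.87111.
⟨x²⟩ = 5.7852.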